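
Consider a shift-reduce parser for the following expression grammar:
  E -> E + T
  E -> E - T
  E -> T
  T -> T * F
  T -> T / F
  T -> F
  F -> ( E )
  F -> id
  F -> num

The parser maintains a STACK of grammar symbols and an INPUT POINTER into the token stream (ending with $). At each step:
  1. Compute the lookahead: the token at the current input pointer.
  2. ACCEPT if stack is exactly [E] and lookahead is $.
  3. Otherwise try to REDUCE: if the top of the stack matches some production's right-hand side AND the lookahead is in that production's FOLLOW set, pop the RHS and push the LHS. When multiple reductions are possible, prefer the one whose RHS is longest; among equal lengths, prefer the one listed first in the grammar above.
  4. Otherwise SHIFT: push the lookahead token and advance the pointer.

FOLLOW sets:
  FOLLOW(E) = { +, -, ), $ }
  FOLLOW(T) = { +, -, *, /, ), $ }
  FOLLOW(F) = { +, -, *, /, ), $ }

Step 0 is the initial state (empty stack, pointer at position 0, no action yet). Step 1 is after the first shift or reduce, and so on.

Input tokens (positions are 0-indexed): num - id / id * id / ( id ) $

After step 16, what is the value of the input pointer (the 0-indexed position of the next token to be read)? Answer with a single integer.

Step 1: shift num. Stack=[num] ptr=1 lookahead=- remaining=[- id / id * id / ( id ) $]
Step 2: reduce F->num. Stack=[F] ptr=1 lookahead=- remaining=[- id / id * id / ( id ) $]
Step 3: reduce T->F. Stack=[T] ptr=1 lookahead=- remaining=[- id / id * id / ( id ) $]
Step 4: reduce E->T. Stack=[E] ptr=1 lookahead=- remaining=[- id / id * id / ( id ) $]
Step 5: shift -. Stack=[E -] ptr=2 lookahead=id remaining=[id / id * id / ( id ) $]
Step 6: shift id. Stack=[E - id] ptr=3 lookahead=/ remaining=[/ id * id / ( id ) $]
Step 7: reduce F->id. Stack=[E - F] ptr=3 lookahead=/ remaining=[/ id * id / ( id ) $]
Step 8: reduce T->F. Stack=[E - T] ptr=3 lookahead=/ remaining=[/ id * id / ( id ) $]
Step 9: shift /. Stack=[E - T /] ptr=4 lookahead=id remaining=[id * id / ( id ) $]
Step 10: shift id. Stack=[E - T / id] ptr=5 lookahead=* remaining=[* id / ( id ) $]
Step 11: reduce F->id. Stack=[E - T / F] ptr=5 lookahead=* remaining=[* id / ( id ) $]
Step 12: reduce T->T / F. Stack=[E - T] ptr=5 lookahead=* remaining=[* id / ( id ) $]
Step 13: shift *. Stack=[E - T *] ptr=6 lookahead=id remaining=[id / ( id ) $]
Step 14: shift id. Stack=[E - T * id] ptr=7 lookahead=/ remaining=[/ ( id ) $]
Step 15: reduce F->id. Stack=[E - T * F] ptr=7 lookahead=/ remaining=[/ ( id ) $]
Step 16: reduce T->T * F. Stack=[E - T] ptr=7 lookahead=/ remaining=[/ ( id ) $]

Answer: 7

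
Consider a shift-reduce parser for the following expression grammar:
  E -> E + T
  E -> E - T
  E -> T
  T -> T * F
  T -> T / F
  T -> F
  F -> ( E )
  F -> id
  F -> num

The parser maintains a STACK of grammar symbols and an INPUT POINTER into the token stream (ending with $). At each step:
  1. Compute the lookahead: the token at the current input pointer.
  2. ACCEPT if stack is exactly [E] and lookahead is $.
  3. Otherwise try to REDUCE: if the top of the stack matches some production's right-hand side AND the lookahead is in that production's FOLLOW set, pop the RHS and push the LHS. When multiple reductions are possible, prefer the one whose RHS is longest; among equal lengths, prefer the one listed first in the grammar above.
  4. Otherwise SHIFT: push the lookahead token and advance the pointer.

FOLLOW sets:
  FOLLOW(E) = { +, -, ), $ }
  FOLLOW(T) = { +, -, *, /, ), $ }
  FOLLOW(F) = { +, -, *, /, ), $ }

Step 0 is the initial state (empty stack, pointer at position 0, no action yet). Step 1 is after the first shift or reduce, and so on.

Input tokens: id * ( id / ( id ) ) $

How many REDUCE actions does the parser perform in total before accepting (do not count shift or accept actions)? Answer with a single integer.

Step 1: shift id. Stack=[id] ptr=1 lookahead=* remaining=[* ( id / ( id ) ) $]
Step 2: reduce F->id. Stack=[F] ptr=1 lookahead=* remaining=[* ( id / ( id ) ) $]
Step 3: reduce T->F. Stack=[T] ptr=1 lookahead=* remaining=[* ( id / ( id ) ) $]
Step 4: shift *. Stack=[T *] ptr=2 lookahead=( remaining=[( id / ( id ) ) $]
Step 5: shift (. Stack=[T * (] ptr=3 lookahead=id remaining=[id / ( id ) ) $]
Step 6: shift id. Stack=[T * ( id] ptr=4 lookahead=/ remaining=[/ ( id ) ) $]
Step 7: reduce F->id. Stack=[T * ( F] ptr=4 lookahead=/ remaining=[/ ( id ) ) $]
Step 8: reduce T->F. Stack=[T * ( T] ptr=4 lookahead=/ remaining=[/ ( id ) ) $]
Step 9: shift /. Stack=[T * ( T /] ptr=5 lookahead=( remaining=[( id ) ) $]
Step 10: shift (. Stack=[T * ( T / (] ptr=6 lookahead=id remaining=[id ) ) $]
Step 11: shift id. Stack=[T * ( T / ( id] ptr=7 lookahead=) remaining=[) ) $]
Step 12: reduce F->id. Stack=[T * ( T / ( F] ptr=7 lookahead=) remaining=[) ) $]
Step 13: reduce T->F. Stack=[T * ( T / ( T] ptr=7 lookahead=) remaining=[) ) $]
Step 14: reduce E->T. Stack=[T * ( T / ( E] ptr=7 lookahead=) remaining=[) ) $]
Step 15: shift ). Stack=[T * ( T / ( E )] ptr=8 lookahead=) remaining=[) $]
Step 16: reduce F->( E ). Stack=[T * ( T / F] ptr=8 lookahead=) remaining=[) $]
Step 17: reduce T->T / F. Stack=[T * ( T] ptr=8 lookahead=) remaining=[) $]
Step 18: reduce E->T. Stack=[T * ( E] ptr=8 lookahead=) remaining=[) $]
Step 19: shift ). Stack=[T * ( E )] ptr=9 lookahead=$ remaining=[$]
Step 20: reduce F->( E ). Stack=[T * F] ptr=9 lookahead=$ remaining=[$]
Step 21: reduce T->T * F. Stack=[T] ptr=9 lookahead=$ remaining=[$]
Step 22: reduce E->T. Stack=[E] ptr=9 lookahead=$ remaining=[$]
Step 23: accept. Stack=[E] ptr=9 lookahead=$ remaining=[$]

Answer: 13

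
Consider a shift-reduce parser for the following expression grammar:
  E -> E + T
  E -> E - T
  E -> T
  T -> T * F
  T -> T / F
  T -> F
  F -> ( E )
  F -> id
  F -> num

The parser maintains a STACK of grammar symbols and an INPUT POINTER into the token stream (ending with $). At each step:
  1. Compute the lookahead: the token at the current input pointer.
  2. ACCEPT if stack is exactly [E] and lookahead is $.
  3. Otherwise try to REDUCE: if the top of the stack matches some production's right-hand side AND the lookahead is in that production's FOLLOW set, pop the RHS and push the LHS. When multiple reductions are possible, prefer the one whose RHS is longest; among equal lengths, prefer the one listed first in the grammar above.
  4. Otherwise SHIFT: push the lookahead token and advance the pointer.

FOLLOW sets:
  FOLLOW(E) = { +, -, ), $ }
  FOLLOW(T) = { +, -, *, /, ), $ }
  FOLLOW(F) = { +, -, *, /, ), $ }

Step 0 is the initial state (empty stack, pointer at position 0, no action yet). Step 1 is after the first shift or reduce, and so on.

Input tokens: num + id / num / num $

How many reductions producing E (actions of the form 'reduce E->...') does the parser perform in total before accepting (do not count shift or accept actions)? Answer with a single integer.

Step 1: shift num. Stack=[num] ptr=1 lookahead=+ remaining=[+ id / num / num $]
Step 2: reduce F->num. Stack=[F] ptr=1 lookahead=+ remaining=[+ id / num / num $]
Step 3: reduce T->F. Stack=[T] ptr=1 lookahead=+ remaining=[+ id / num / num $]
Step 4: reduce E->T. Stack=[E] ptr=1 lookahead=+ remaining=[+ id / num / num $]
Step 5: shift +. Stack=[E +] ptr=2 lookahead=id remaining=[id / num / num $]
Step 6: shift id. Stack=[E + id] ptr=3 lookahead=/ remaining=[/ num / num $]
Step 7: reduce F->id. Stack=[E + F] ptr=3 lookahead=/ remaining=[/ num / num $]
Step 8: reduce T->F. Stack=[E + T] ptr=3 lookahead=/ remaining=[/ num / num $]
Step 9: shift /. Stack=[E + T /] ptr=4 lookahead=num remaining=[num / num $]
Step 10: shift num. Stack=[E + T / num] ptr=5 lookahead=/ remaining=[/ num $]
Step 11: reduce F->num. Stack=[E + T / F] ptr=5 lookahead=/ remaining=[/ num $]
Step 12: reduce T->T / F. Stack=[E + T] ptr=5 lookahead=/ remaining=[/ num $]
Step 13: shift /. Stack=[E + T /] ptr=6 lookahead=num remaining=[num $]
Step 14: shift num. Stack=[E + T / num] ptr=7 lookahead=$ remaining=[$]
Step 15: reduce F->num. Stack=[E + T / F] ptr=7 lookahead=$ remaining=[$]
Step 16: reduce T->T / F. Stack=[E + T] ptr=7 lookahead=$ remaining=[$]
Step 17: reduce E->E + T. Stack=[E] ptr=7 lookahead=$ remaining=[$]
Step 18: accept. Stack=[E] ptr=7 lookahead=$ remaining=[$]

Answer: 2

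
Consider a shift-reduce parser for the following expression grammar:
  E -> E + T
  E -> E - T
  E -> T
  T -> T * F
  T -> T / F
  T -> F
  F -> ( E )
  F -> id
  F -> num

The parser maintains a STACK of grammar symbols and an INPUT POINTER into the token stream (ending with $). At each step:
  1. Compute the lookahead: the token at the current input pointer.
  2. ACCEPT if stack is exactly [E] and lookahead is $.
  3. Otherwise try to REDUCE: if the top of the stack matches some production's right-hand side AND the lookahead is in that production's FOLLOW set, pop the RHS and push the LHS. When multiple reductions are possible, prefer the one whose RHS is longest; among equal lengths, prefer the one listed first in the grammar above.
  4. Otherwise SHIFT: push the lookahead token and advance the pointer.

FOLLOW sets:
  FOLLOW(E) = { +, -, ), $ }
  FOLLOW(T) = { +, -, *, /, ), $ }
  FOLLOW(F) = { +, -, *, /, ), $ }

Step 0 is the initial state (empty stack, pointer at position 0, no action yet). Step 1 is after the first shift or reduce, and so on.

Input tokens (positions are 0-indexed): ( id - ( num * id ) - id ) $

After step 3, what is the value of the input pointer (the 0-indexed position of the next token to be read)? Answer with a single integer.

Step 1: shift (. Stack=[(] ptr=1 lookahead=id remaining=[id - ( num * id ) - id ) $]
Step 2: shift id. Stack=[( id] ptr=2 lookahead=- remaining=[- ( num * id ) - id ) $]
Step 3: reduce F->id. Stack=[( F] ptr=2 lookahead=- remaining=[- ( num * id ) - id ) $]

Answer: 2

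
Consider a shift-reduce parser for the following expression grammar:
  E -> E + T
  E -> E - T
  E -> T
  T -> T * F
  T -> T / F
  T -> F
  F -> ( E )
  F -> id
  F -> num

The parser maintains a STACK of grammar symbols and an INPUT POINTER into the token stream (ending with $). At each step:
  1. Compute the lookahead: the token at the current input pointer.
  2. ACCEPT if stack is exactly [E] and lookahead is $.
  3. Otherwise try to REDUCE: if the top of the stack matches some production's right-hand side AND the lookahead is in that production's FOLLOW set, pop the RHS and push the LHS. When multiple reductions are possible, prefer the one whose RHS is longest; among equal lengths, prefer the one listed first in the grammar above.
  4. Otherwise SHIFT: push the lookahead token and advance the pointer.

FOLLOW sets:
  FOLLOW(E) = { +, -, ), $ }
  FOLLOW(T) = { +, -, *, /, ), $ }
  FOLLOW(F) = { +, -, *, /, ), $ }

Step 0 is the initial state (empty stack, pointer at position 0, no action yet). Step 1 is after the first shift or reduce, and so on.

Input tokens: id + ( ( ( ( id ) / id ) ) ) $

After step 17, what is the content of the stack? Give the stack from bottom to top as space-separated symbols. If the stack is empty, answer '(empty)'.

Answer: E + ( ( ( T /

Derivation:
Step 1: shift id. Stack=[id] ptr=1 lookahead=+ remaining=[+ ( ( ( ( id ) / id ) ) ) $]
Step 2: reduce F->id. Stack=[F] ptr=1 lookahead=+ remaining=[+ ( ( ( ( id ) / id ) ) ) $]
Step 3: reduce T->F. Stack=[T] ptr=1 lookahead=+ remaining=[+ ( ( ( ( id ) / id ) ) ) $]
Step 4: reduce E->T. Stack=[E] ptr=1 lookahead=+ remaining=[+ ( ( ( ( id ) / id ) ) ) $]
Step 5: shift +. Stack=[E +] ptr=2 lookahead=( remaining=[( ( ( ( id ) / id ) ) ) $]
Step 6: shift (. Stack=[E + (] ptr=3 lookahead=( remaining=[( ( ( id ) / id ) ) ) $]
Step 7: shift (. Stack=[E + ( (] ptr=4 lookahead=( remaining=[( ( id ) / id ) ) ) $]
Step 8: shift (. Stack=[E + ( ( (] ptr=5 lookahead=( remaining=[( id ) / id ) ) ) $]
Step 9: shift (. Stack=[E + ( ( ( (] ptr=6 lookahead=id remaining=[id ) / id ) ) ) $]
Step 10: shift id. Stack=[E + ( ( ( ( id] ptr=7 lookahead=) remaining=[) / id ) ) ) $]
Step 11: reduce F->id. Stack=[E + ( ( ( ( F] ptr=7 lookahead=) remaining=[) / id ) ) ) $]
Step 12: reduce T->F. Stack=[E + ( ( ( ( T] ptr=7 lookahead=) remaining=[) / id ) ) ) $]
Step 13: reduce E->T. Stack=[E + ( ( ( ( E] ptr=7 lookahead=) remaining=[) / id ) ) ) $]
Step 14: shift ). Stack=[E + ( ( ( ( E )] ptr=8 lookahead=/ remaining=[/ id ) ) ) $]
Step 15: reduce F->( E ). Stack=[E + ( ( ( F] ptr=8 lookahead=/ remaining=[/ id ) ) ) $]
Step 16: reduce T->F. Stack=[E + ( ( ( T] ptr=8 lookahead=/ remaining=[/ id ) ) ) $]
Step 17: shift /. Stack=[E + ( ( ( T /] ptr=9 lookahead=id remaining=[id ) ) ) $]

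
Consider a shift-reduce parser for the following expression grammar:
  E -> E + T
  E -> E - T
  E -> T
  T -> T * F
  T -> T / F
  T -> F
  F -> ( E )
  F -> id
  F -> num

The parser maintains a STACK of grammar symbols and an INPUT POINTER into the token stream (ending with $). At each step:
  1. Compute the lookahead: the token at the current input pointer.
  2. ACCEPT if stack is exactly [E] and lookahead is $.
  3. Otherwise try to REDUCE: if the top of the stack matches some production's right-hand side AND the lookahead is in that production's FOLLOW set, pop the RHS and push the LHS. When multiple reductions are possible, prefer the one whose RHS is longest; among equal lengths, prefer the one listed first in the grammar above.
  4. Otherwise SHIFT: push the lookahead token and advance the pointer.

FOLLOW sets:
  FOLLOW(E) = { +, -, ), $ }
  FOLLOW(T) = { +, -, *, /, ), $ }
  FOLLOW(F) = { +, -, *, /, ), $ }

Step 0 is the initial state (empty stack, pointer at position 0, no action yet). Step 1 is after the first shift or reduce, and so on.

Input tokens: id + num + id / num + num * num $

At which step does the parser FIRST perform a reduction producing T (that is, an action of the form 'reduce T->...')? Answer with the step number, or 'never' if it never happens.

Answer: 3

Derivation:
Step 1: shift id. Stack=[id] ptr=1 lookahead=+ remaining=[+ num + id / num + num * num $]
Step 2: reduce F->id. Stack=[F] ptr=1 lookahead=+ remaining=[+ num + id / num + num * num $]
Step 3: reduce T->F. Stack=[T] ptr=1 lookahead=+ remaining=[+ num + id / num + num * num $]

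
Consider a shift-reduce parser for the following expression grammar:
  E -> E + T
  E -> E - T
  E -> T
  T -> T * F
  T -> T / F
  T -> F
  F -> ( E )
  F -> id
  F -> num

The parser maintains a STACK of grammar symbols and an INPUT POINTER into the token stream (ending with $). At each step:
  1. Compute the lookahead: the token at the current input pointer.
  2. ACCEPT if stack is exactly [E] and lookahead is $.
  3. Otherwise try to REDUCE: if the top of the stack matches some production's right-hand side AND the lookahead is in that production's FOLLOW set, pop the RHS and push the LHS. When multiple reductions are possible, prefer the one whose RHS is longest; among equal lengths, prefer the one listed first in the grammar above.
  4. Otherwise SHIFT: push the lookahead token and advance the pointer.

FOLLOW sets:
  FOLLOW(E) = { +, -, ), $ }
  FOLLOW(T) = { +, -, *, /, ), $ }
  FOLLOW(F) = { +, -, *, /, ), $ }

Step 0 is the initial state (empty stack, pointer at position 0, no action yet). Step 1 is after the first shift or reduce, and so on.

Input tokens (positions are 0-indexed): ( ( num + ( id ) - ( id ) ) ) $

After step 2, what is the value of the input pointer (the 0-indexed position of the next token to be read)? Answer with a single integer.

Step 1: shift (. Stack=[(] ptr=1 lookahead=( remaining=[( num + ( id ) - ( id ) ) ) $]
Step 2: shift (. Stack=[( (] ptr=2 lookahead=num remaining=[num + ( id ) - ( id ) ) ) $]

Answer: 2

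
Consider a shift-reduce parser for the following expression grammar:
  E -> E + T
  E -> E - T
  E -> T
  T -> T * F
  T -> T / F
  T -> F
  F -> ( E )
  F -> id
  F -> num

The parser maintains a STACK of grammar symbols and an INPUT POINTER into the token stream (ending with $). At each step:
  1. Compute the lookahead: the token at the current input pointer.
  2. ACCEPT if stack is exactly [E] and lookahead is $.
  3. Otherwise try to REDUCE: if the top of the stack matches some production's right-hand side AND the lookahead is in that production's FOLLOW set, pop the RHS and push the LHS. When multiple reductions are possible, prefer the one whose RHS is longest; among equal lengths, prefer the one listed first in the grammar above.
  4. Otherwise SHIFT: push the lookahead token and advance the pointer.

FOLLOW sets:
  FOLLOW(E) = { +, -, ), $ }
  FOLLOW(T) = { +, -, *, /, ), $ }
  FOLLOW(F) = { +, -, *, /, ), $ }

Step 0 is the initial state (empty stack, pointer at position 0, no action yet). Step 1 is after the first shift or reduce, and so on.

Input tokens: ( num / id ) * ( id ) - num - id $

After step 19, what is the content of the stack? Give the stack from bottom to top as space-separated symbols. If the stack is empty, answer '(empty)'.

Answer: T * ( E )

Derivation:
Step 1: shift (. Stack=[(] ptr=1 lookahead=num remaining=[num / id ) * ( id ) - num - id $]
Step 2: shift num. Stack=[( num] ptr=2 lookahead=/ remaining=[/ id ) * ( id ) - num - id $]
Step 3: reduce F->num. Stack=[( F] ptr=2 lookahead=/ remaining=[/ id ) * ( id ) - num - id $]
Step 4: reduce T->F. Stack=[( T] ptr=2 lookahead=/ remaining=[/ id ) * ( id ) - num - id $]
Step 5: shift /. Stack=[( T /] ptr=3 lookahead=id remaining=[id ) * ( id ) - num - id $]
Step 6: shift id. Stack=[( T / id] ptr=4 lookahead=) remaining=[) * ( id ) - num - id $]
Step 7: reduce F->id. Stack=[( T / F] ptr=4 lookahead=) remaining=[) * ( id ) - num - id $]
Step 8: reduce T->T / F. Stack=[( T] ptr=4 lookahead=) remaining=[) * ( id ) - num - id $]
Step 9: reduce E->T. Stack=[( E] ptr=4 lookahead=) remaining=[) * ( id ) - num - id $]
Step 10: shift ). Stack=[( E )] ptr=5 lookahead=* remaining=[* ( id ) - num - id $]
Step 11: reduce F->( E ). Stack=[F] ptr=5 lookahead=* remaining=[* ( id ) - num - id $]
Step 12: reduce T->F. Stack=[T] ptr=5 lookahead=* remaining=[* ( id ) - num - id $]
Step 13: shift *. Stack=[T *] ptr=6 lookahead=( remaining=[( id ) - num - id $]
Step 14: shift (. Stack=[T * (] ptr=7 lookahead=id remaining=[id ) - num - id $]
Step 15: shift id. Stack=[T * ( id] ptr=8 lookahead=) remaining=[) - num - id $]
Step 16: reduce F->id. Stack=[T * ( F] ptr=8 lookahead=) remaining=[) - num - id $]
Step 17: reduce T->F. Stack=[T * ( T] ptr=8 lookahead=) remaining=[) - num - id $]
Step 18: reduce E->T. Stack=[T * ( E] ptr=8 lookahead=) remaining=[) - num - id $]
Step 19: shift ). Stack=[T * ( E )] ptr=9 lookahead=- remaining=[- num - id $]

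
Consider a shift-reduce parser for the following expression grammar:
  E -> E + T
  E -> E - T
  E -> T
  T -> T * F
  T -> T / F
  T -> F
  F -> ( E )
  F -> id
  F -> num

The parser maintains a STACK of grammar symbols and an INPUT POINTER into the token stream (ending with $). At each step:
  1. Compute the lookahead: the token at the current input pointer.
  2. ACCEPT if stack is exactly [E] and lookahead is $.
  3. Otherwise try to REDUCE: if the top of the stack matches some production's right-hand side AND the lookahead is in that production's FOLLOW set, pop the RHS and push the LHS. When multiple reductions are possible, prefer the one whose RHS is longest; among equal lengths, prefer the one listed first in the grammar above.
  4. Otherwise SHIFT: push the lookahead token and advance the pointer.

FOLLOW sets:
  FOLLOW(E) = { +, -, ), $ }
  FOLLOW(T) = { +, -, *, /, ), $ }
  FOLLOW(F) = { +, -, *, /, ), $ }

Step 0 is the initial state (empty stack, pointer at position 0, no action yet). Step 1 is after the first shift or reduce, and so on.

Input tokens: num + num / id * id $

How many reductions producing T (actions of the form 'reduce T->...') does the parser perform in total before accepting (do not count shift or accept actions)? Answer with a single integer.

Answer: 4

Derivation:
Step 1: shift num. Stack=[num] ptr=1 lookahead=+ remaining=[+ num / id * id $]
Step 2: reduce F->num. Stack=[F] ptr=1 lookahead=+ remaining=[+ num / id * id $]
Step 3: reduce T->F. Stack=[T] ptr=1 lookahead=+ remaining=[+ num / id * id $]
Step 4: reduce E->T. Stack=[E] ptr=1 lookahead=+ remaining=[+ num / id * id $]
Step 5: shift +. Stack=[E +] ptr=2 lookahead=num remaining=[num / id * id $]
Step 6: shift num. Stack=[E + num] ptr=3 lookahead=/ remaining=[/ id * id $]
Step 7: reduce F->num. Stack=[E + F] ptr=3 lookahead=/ remaining=[/ id * id $]
Step 8: reduce T->F. Stack=[E + T] ptr=3 lookahead=/ remaining=[/ id * id $]
Step 9: shift /. Stack=[E + T /] ptr=4 lookahead=id remaining=[id * id $]
Step 10: shift id. Stack=[E + T / id] ptr=5 lookahead=* remaining=[* id $]
Step 11: reduce F->id. Stack=[E + T / F] ptr=5 lookahead=* remaining=[* id $]
Step 12: reduce T->T / F. Stack=[E + T] ptr=5 lookahead=* remaining=[* id $]
Step 13: shift *. Stack=[E + T *] ptr=6 lookahead=id remaining=[id $]
Step 14: shift id. Stack=[E + T * id] ptr=7 lookahead=$ remaining=[$]
Step 15: reduce F->id. Stack=[E + T * F] ptr=7 lookahead=$ remaining=[$]
Step 16: reduce T->T * F. Stack=[E + T] ptr=7 lookahead=$ remaining=[$]
Step 17: reduce E->E + T. Stack=[E] ptr=7 lookahead=$ remaining=[$]
Step 18: accept. Stack=[E] ptr=7 lookahead=$ remaining=[$]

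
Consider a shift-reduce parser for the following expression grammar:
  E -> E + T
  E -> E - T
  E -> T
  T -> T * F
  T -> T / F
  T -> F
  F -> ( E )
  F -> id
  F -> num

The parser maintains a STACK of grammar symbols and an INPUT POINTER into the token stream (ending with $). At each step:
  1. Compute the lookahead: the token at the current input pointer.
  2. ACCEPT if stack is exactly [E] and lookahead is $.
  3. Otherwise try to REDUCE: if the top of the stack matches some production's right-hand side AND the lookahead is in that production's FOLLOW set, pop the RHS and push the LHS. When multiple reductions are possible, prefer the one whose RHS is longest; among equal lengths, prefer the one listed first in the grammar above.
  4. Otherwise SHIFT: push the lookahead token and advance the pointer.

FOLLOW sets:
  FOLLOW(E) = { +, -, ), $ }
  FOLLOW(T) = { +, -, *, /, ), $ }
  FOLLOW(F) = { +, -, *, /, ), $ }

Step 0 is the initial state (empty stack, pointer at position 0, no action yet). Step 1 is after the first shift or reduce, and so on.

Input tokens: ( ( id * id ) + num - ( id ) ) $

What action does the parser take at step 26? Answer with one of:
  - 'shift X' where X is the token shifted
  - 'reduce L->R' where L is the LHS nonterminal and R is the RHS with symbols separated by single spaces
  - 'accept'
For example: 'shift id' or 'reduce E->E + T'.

Answer: shift )

Derivation:
Step 1: shift (. Stack=[(] ptr=1 lookahead=( remaining=[( id * id ) + num - ( id ) ) $]
Step 2: shift (. Stack=[( (] ptr=2 lookahead=id remaining=[id * id ) + num - ( id ) ) $]
Step 3: shift id. Stack=[( ( id] ptr=3 lookahead=* remaining=[* id ) + num - ( id ) ) $]
Step 4: reduce F->id. Stack=[( ( F] ptr=3 lookahead=* remaining=[* id ) + num - ( id ) ) $]
Step 5: reduce T->F. Stack=[( ( T] ptr=3 lookahead=* remaining=[* id ) + num - ( id ) ) $]
Step 6: shift *. Stack=[( ( T *] ptr=4 lookahead=id remaining=[id ) + num - ( id ) ) $]
Step 7: shift id. Stack=[( ( T * id] ptr=5 lookahead=) remaining=[) + num - ( id ) ) $]
Step 8: reduce F->id. Stack=[( ( T * F] ptr=5 lookahead=) remaining=[) + num - ( id ) ) $]
Step 9: reduce T->T * F. Stack=[( ( T] ptr=5 lookahead=) remaining=[) + num - ( id ) ) $]
Step 10: reduce E->T. Stack=[( ( E] ptr=5 lookahead=) remaining=[) + num - ( id ) ) $]
Step 11: shift ). Stack=[( ( E )] ptr=6 lookahead=+ remaining=[+ num - ( id ) ) $]
Step 12: reduce F->( E ). Stack=[( F] ptr=6 lookahead=+ remaining=[+ num - ( id ) ) $]
Step 13: reduce T->F. Stack=[( T] ptr=6 lookahead=+ remaining=[+ num - ( id ) ) $]
Step 14: reduce E->T. Stack=[( E] ptr=6 lookahead=+ remaining=[+ num - ( id ) ) $]
Step 15: shift +. Stack=[( E +] ptr=7 lookahead=num remaining=[num - ( id ) ) $]
Step 16: shift num. Stack=[( E + num] ptr=8 lookahead=- remaining=[- ( id ) ) $]
Step 17: reduce F->num. Stack=[( E + F] ptr=8 lookahead=- remaining=[- ( id ) ) $]
Step 18: reduce T->F. Stack=[( E + T] ptr=8 lookahead=- remaining=[- ( id ) ) $]
Step 19: reduce E->E + T. Stack=[( E] ptr=8 lookahead=- remaining=[- ( id ) ) $]
Step 20: shift -. Stack=[( E -] ptr=9 lookahead=( remaining=[( id ) ) $]
Step 21: shift (. Stack=[( E - (] ptr=10 lookahead=id remaining=[id ) ) $]
Step 22: shift id. Stack=[( E - ( id] ptr=11 lookahead=) remaining=[) ) $]
Step 23: reduce F->id. Stack=[( E - ( F] ptr=11 lookahead=) remaining=[) ) $]
Step 24: reduce T->F. Stack=[( E - ( T] ptr=11 lookahead=) remaining=[) ) $]
Step 25: reduce E->T. Stack=[( E - ( E] ptr=11 lookahead=) remaining=[) ) $]
Step 26: shift ). Stack=[( E - ( E )] ptr=12 lookahead=) remaining=[) $]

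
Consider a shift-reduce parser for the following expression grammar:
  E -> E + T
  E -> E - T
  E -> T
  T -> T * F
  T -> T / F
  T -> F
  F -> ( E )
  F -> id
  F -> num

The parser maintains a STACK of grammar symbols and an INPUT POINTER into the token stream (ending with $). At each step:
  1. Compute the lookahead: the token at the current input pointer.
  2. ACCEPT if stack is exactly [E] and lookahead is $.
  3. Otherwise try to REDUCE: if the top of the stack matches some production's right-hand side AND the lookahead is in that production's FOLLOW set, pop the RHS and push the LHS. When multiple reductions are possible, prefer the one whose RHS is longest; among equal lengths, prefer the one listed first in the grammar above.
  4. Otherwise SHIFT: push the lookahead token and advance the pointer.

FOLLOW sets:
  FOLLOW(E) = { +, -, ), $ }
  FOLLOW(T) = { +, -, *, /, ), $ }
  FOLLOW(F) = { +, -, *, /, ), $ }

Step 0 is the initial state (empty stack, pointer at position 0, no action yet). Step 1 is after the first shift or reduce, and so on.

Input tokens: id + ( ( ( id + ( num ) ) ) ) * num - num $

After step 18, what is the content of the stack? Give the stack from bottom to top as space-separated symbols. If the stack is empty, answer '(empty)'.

Answer: E + ( ( ( E + ( E

Derivation:
Step 1: shift id. Stack=[id] ptr=1 lookahead=+ remaining=[+ ( ( ( id + ( num ) ) ) ) * num - num $]
Step 2: reduce F->id. Stack=[F] ptr=1 lookahead=+ remaining=[+ ( ( ( id + ( num ) ) ) ) * num - num $]
Step 3: reduce T->F. Stack=[T] ptr=1 lookahead=+ remaining=[+ ( ( ( id + ( num ) ) ) ) * num - num $]
Step 4: reduce E->T. Stack=[E] ptr=1 lookahead=+ remaining=[+ ( ( ( id + ( num ) ) ) ) * num - num $]
Step 5: shift +. Stack=[E +] ptr=2 lookahead=( remaining=[( ( ( id + ( num ) ) ) ) * num - num $]
Step 6: shift (. Stack=[E + (] ptr=3 lookahead=( remaining=[( ( id + ( num ) ) ) ) * num - num $]
Step 7: shift (. Stack=[E + ( (] ptr=4 lookahead=( remaining=[( id + ( num ) ) ) ) * num - num $]
Step 8: shift (. Stack=[E + ( ( (] ptr=5 lookahead=id remaining=[id + ( num ) ) ) ) * num - num $]
Step 9: shift id. Stack=[E + ( ( ( id] ptr=6 lookahead=+ remaining=[+ ( num ) ) ) ) * num - num $]
Step 10: reduce F->id. Stack=[E + ( ( ( F] ptr=6 lookahead=+ remaining=[+ ( num ) ) ) ) * num - num $]
Step 11: reduce T->F. Stack=[E + ( ( ( T] ptr=6 lookahead=+ remaining=[+ ( num ) ) ) ) * num - num $]
Step 12: reduce E->T. Stack=[E + ( ( ( E] ptr=6 lookahead=+ remaining=[+ ( num ) ) ) ) * num - num $]
Step 13: shift +. Stack=[E + ( ( ( E +] ptr=7 lookahead=( remaining=[( num ) ) ) ) * num - num $]
Step 14: shift (. Stack=[E + ( ( ( E + (] ptr=8 lookahead=num remaining=[num ) ) ) ) * num - num $]
Step 15: shift num. Stack=[E + ( ( ( E + ( num] ptr=9 lookahead=) remaining=[) ) ) ) * num - num $]
Step 16: reduce F->num. Stack=[E + ( ( ( E + ( F] ptr=9 lookahead=) remaining=[) ) ) ) * num - num $]
Step 17: reduce T->F. Stack=[E + ( ( ( E + ( T] ptr=9 lookahead=) remaining=[) ) ) ) * num - num $]
Step 18: reduce E->T. Stack=[E + ( ( ( E + ( E] ptr=9 lookahead=) remaining=[) ) ) ) * num - num $]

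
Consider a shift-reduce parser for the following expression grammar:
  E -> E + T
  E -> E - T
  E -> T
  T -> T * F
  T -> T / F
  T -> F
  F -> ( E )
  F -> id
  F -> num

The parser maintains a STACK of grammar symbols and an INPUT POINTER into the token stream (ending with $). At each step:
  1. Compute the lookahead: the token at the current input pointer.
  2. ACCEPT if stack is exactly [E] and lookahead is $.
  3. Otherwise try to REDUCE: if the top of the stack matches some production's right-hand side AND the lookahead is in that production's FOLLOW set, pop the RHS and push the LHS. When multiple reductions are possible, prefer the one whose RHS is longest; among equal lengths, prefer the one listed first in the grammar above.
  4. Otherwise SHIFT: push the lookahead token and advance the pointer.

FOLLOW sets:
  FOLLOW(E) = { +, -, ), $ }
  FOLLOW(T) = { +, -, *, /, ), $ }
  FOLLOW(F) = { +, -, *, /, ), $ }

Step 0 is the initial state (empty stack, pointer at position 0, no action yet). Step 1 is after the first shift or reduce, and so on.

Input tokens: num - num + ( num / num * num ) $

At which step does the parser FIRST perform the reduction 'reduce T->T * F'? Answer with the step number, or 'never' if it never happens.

Answer: 22

Derivation:
Step 1: shift num. Stack=[num] ptr=1 lookahead=- remaining=[- num + ( num / num * num ) $]
Step 2: reduce F->num. Stack=[F] ptr=1 lookahead=- remaining=[- num + ( num / num * num ) $]
Step 3: reduce T->F. Stack=[T] ptr=1 lookahead=- remaining=[- num + ( num / num * num ) $]
Step 4: reduce E->T. Stack=[E] ptr=1 lookahead=- remaining=[- num + ( num / num * num ) $]
Step 5: shift -. Stack=[E -] ptr=2 lookahead=num remaining=[num + ( num / num * num ) $]
Step 6: shift num. Stack=[E - num] ptr=3 lookahead=+ remaining=[+ ( num / num * num ) $]
Step 7: reduce F->num. Stack=[E - F] ptr=3 lookahead=+ remaining=[+ ( num / num * num ) $]
Step 8: reduce T->F. Stack=[E - T] ptr=3 lookahead=+ remaining=[+ ( num / num * num ) $]
Step 9: reduce E->E - T. Stack=[E] ptr=3 lookahead=+ remaining=[+ ( num / num * num ) $]
Step 10: shift +. Stack=[E +] ptr=4 lookahead=( remaining=[( num / num * num ) $]
Step 11: shift (. Stack=[E + (] ptr=5 lookahead=num remaining=[num / num * num ) $]
Step 12: shift num. Stack=[E + ( num] ptr=6 lookahead=/ remaining=[/ num * num ) $]
Step 13: reduce F->num. Stack=[E + ( F] ptr=6 lookahead=/ remaining=[/ num * num ) $]
Step 14: reduce T->F. Stack=[E + ( T] ptr=6 lookahead=/ remaining=[/ num * num ) $]
Step 15: shift /. Stack=[E + ( T /] ptr=7 lookahead=num remaining=[num * num ) $]
Step 16: shift num. Stack=[E + ( T / num] ptr=8 lookahead=* remaining=[* num ) $]
Step 17: reduce F->num. Stack=[E + ( T / F] ptr=8 lookahead=* remaining=[* num ) $]
Step 18: reduce T->T / F. Stack=[E + ( T] ptr=8 lookahead=* remaining=[* num ) $]
Step 19: shift *. Stack=[E + ( T *] ptr=9 lookahead=num remaining=[num ) $]
Step 20: shift num. Stack=[E + ( T * num] ptr=10 lookahead=) remaining=[) $]
Step 21: reduce F->num. Stack=[E + ( T * F] ptr=10 lookahead=) remaining=[) $]
Step 22: reduce T->T * F. Stack=[E + ( T] ptr=10 lookahead=) remaining=[) $]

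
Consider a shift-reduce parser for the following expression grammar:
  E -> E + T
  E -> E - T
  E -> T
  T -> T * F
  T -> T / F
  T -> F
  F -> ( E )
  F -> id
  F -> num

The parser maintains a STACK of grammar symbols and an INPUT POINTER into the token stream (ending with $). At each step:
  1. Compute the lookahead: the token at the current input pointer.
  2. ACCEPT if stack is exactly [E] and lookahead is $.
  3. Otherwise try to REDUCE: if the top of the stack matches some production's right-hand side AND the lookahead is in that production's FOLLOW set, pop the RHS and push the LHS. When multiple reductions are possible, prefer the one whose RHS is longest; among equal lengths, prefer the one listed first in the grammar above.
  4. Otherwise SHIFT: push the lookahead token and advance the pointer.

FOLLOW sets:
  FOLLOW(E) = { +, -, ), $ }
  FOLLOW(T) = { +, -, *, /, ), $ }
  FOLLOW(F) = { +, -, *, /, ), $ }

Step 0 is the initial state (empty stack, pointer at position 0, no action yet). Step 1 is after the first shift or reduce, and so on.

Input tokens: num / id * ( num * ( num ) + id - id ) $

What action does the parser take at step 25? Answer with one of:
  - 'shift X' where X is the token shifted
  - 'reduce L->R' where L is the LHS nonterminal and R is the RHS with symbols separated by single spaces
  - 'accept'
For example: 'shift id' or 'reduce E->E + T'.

Step 1: shift num. Stack=[num] ptr=1 lookahead=/ remaining=[/ id * ( num * ( num ) + id - id ) $]
Step 2: reduce F->num. Stack=[F] ptr=1 lookahead=/ remaining=[/ id * ( num * ( num ) + id - id ) $]
Step 3: reduce T->F. Stack=[T] ptr=1 lookahead=/ remaining=[/ id * ( num * ( num ) + id - id ) $]
Step 4: shift /. Stack=[T /] ptr=2 lookahead=id remaining=[id * ( num * ( num ) + id - id ) $]
Step 5: shift id. Stack=[T / id] ptr=3 lookahead=* remaining=[* ( num * ( num ) + id - id ) $]
Step 6: reduce F->id. Stack=[T / F] ptr=3 lookahead=* remaining=[* ( num * ( num ) + id - id ) $]
Step 7: reduce T->T / F. Stack=[T] ptr=3 lookahead=* remaining=[* ( num * ( num ) + id - id ) $]
Step 8: shift *. Stack=[T *] ptr=4 lookahead=( remaining=[( num * ( num ) + id - id ) $]
Step 9: shift (. Stack=[T * (] ptr=5 lookahead=num remaining=[num * ( num ) + id - id ) $]
Step 10: shift num. Stack=[T * ( num] ptr=6 lookahead=* remaining=[* ( num ) + id - id ) $]
Step 11: reduce F->num. Stack=[T * ( F] ptr=6 lookahead=* remaining=[* ( num ) + id - id ) $]
Step 12: reduce T->F. Stack=[T * ( T] ptr=6 lookahead=* remaining=[* ( num ) + id - id ) $]
Step 13: shift *. Stack=[T * ( T *] ptr=7 lookahead=( remaining=[( num ) + id - id ) $]
Step 14: shift (. Stack=[T * ( T * (] ptr=8 lookahead=num remaining=[num ) + id - id ) $]
Step 15: shift num. Stack=[T * ( T * ( num] ptr=9 lookahead=) remaining=[) + id - id ) $]
Step 16: reduce F->num. Stack=[T * ( T * ( F] ptr=9 lookahead=) remaining=[) + id - id ) $]
Step 17: reduce T->F. Stack=[T * ( T * ( T] ptr=9 lookahead=) remaining=[) + id - id ) $]
Step 18: reduce E->T. Stack=[T * ( T * ( E] ptr=9 lookahead=) remaining=[) + id - id ) $]
Step 19: shift ). Stack=[T * ( T * ( E )] ptr=10 lookahead=+ remaining=[+ id - id ) $]
Step 20: reduce F->( E ). Stack=[T * ( T * F] ptr=10 lookahead=+ remaining=[+ id - id ) $]
Step 21: reduce T->T * F. Stack=[T * ( T] ptr=10 lookahead=+ remaining=[+ id - id ) $]
Step 22: reduce E->T. Stack=[T * ( E] ptr=10 lookahead=+ remaining=[+ id - id ) $]
Step 23: shift +. Stack=[T * ( E +] ptr=11 lookahead=id remaining=[id - id ) $]
Step 24: shift id. Stack=[T * ( E + id] ptr=12 lookahead=- remaining=[- id ) $]
Step 25: reduce F->id. Stack=[T * ( E + F] ptr=12 lookahead=- remaining=[- id ) $]

Answer: reduce F->id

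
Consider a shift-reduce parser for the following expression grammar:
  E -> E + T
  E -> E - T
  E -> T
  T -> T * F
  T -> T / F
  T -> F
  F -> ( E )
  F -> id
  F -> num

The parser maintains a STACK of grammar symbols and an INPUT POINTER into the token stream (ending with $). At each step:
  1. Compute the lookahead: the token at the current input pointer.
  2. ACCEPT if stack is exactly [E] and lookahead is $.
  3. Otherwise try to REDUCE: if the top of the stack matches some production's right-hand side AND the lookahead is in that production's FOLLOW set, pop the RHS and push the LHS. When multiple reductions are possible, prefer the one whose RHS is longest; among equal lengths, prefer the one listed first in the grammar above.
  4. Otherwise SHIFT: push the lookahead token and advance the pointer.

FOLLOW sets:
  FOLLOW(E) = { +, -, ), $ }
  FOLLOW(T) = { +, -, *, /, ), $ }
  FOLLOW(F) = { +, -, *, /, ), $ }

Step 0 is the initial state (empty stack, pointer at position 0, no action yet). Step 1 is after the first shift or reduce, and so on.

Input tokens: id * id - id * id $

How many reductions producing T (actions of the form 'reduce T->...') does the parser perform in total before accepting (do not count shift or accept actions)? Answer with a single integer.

Step 1: shift id. Stack=[id] ptr=1 lookahead=* remaining=[* id - id * id $]
Step 2: reduce F->id. Stack=[F] ptr=1 lookahead=* remaining=[* id - id * id $]
Step 3: reduce T->F. Stack=[T] ptr=1 lookahead=* remaining=[* id - id * id $]
Step 4: shift *. Stack=[T *] ptr=2 lookahead=id remaining=[id - id * id $]
Step 5: shift id. Stack=[T * id] ptr=3 lookahead=- remaining=[- id * id $]
Step 6: reduce F->id. Stack=[T * F] ptr=3 lookahead=- remaining=[- id * id $]
Step 7: reduce T->T * F. Stack=[T] ptr=3 lookahead=- remaining=[- id * id $]
Step 8: reduce E->T. Stack=[E] ptr=3 lookahead=- remaining=[- id * id $]
Step 9: shift -. Stack=[E -] ptr=4 lookahead=id remaining=[id * id $]
Step 10: shift id. Stack=[E - id] ptr=5 lookahead=* remaining=[* id $]
Step 11: reduce F->id. Stack=[E - F] ptr=5 lookahead=* remaining=[* id $]
Step 12: reduce T->F. Stack=[E - T] ptr=5 lookahead=* remaining=[* id $]
Step 13: shift *. Stack=[E - T *] ptr=6 lookahead=id remaining=[id $]
Step 14: shift id. Stack=[E - T * id] ptr=7 lookahead=$ remaining=[$]
Step 15: reduce F->id. Stack=[E - T * F] ptr=7 lookahead=$ remaining=[$]
Step 16: reduce T->T * F. Stack=[E - T] ptr=7 lookahead=$ remaining=[$]
Step 17: reduce E->E - T. Stack=[E] ptr=7 lookahead=$ remaining=[$]
Step 18: accept. Stack=[E] ptr=7 lookahead=$ remaining=[$]

Answer: 4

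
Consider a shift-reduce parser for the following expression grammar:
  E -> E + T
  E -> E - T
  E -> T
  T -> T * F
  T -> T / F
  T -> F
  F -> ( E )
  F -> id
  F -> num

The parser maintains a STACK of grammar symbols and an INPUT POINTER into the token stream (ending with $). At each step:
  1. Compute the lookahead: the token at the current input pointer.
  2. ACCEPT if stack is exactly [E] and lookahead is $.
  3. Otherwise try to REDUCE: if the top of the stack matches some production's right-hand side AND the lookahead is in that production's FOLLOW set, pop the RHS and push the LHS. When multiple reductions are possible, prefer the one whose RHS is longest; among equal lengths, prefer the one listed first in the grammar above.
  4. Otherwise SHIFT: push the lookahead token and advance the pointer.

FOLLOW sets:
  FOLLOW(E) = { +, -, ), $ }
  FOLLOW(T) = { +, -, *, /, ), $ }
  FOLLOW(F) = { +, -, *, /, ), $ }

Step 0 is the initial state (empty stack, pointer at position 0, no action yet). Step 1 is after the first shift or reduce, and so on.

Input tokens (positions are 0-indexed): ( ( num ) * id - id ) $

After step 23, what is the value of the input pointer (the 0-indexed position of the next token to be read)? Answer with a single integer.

Step 1: shift (. Stack=[(] ptr=1 lookahead=( remaining=[( num ) * id - id ) $]
Step 2: shift (. Stack=[( (] ptr=2 lookahead=num remaining=[num ) * id - id ) $]
Step 3: shift num. Stack=[( ( num] ptr=3 lookahead=) remaining=[) * id - id ) $]
Step 4: reduce F->num. Stack=[( ( F] ptr=3 lookahead=) remaining=[) * id - id ) $]
Step 5: reduce T->F. Stack=[( ( T] ptr=3 lookahead=) remaining=[) * id - id ) $]
Step 6: reduce E->T. Stack=[( ( E] ptr=3 lookahead=) remaining=[) * id - id ) $]
Step 7: shift ). Stack=[( ( E )] ptr=4 lookahead=* remaining=[* id - id ) $]
Step 8: reduce F->( E ). Stack=[( F] ptr=4 lookahead=* remaining=[* id - id ) $]
Step 9: reduce T->F. Stack=[( T] ptr=4 lookahead=* remaining=[* id - id ) $]
Step 10: shift *. Stack=[( T *] ptr=5 lookahead=id remaining=[id - id ) $]
Step 11: shift id. Stack=[( T * id] ptr=6 lookahead=- remaining=[- id ) $]
Step 12: reduce F->id. Stack=[( T * F] ptr=6 lookahead=- remaining=[- id ) $]
Step 13: reduce T->T * F. Stack=[( T] ptr=6 lookahead=- remaining=[- id ) $]
Step 14: reduce E->T. Stack=[( E] ptr=6 lookahead=- remaining=[- id ) $]
Step 15: shift -. Stack=[( E -] ptr=7 lookahead=id remaining=[id ) $]
Step 16: shift id. Stack=[( E - id] ptr=8 lookahead=) remaining=[) $]
Step 17: reduce F->id. Stack=[( E - F] ptr=8 lookahead=) remaining=[) $]
Step 18: reduce T->F. Stack=[( E - T] ptr=8 lookahead=) remaining=[) $]
Step 19: reduce E->E - T. Stack=[( E] ptr=8 lookahead=) remaining=[) $]
Step 20: shift ). Stack=[( E )] ptr=9 lookahead=$ remaining=[$]
Step 21: reduce F->( E ). Stack=[F] ptr=9 lookahead=$ remaining=[$]
Step 22: reduce T->F. Stack=[T] ptr=9 lookahead=$ remaining=[$]
Step 23: reduce E->T. Stack=[E] ptr=9 lookahead=$ remaining=[$]

Answer: 9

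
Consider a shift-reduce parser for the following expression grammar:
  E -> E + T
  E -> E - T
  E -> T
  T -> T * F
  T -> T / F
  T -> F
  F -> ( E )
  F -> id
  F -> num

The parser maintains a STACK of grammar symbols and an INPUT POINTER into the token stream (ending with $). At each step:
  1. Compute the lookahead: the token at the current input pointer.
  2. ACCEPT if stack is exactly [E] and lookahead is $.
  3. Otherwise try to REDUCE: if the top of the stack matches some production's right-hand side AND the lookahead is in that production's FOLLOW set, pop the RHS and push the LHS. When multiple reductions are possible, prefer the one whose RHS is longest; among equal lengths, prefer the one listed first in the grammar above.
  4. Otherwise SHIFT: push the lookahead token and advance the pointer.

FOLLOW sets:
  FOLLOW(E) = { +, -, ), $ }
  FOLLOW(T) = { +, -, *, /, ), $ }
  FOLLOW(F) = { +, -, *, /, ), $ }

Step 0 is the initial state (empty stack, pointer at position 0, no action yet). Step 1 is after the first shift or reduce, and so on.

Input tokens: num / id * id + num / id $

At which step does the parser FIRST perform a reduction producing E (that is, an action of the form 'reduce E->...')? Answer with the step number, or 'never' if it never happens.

Answer: 12

Derivation:
Step 1: shift num. Stack=[num] ptr=1 lookahead=/ remaining=[/ id * id + num / id $]
Step 2: reduce F->num. Stack=[F] ptr=1 lookahead=/ remaining=[/ id * id + num / id $]
Step 3: reduce T->F. Stack=[T] ptr=1 lookahead=/ remaining=[/ id * id + num / id $]
Step 4: shift /. Stack=[T /] ptr=2 lookahead=id remaining=[id * id + num / id $]
Step 5: shift id. Stack=[T / id] ptr=3 lookahead=* remaining=[* id + num / id $]
Step 6: reduce F->id. Stack=[T / F] ptr=3 lookahead=* remaining=[* id + num / id $]
Step 7: reduce T->T / F. Stack=[T] ptr=3 lookahead=* remaining=[* id + num / id $]
Step 8: shift *. Stack=[T *] ptr=4 lookahead=id remaining=[id + num / id $]
Step 9: shift id. Stack=[T * id] ptr=5 lookahead=+ remaining=[+ num / id $]
Step 10: reduce F->id. Stack=[T * F] ptr=5 lookahead=+ remaining=[+ num / id $]
Step 11: reduce T->T * F. Stack=[T] ptr=5 lookahead=+ remaining=[+ num / id $]
Step 12: reduce E->T. Stack=[E] ptr=5 lookahead=+ remaining=[+ num / id $]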